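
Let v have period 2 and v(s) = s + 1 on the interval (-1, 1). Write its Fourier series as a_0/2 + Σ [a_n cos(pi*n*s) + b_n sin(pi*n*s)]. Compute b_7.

b_7 = ∫_{-1}^{1} v(s) sin(7*pi*s) ds.
Integrating by parts (boundary term plus one more integral), an antiderivative of (s + 1) sin(7*pi*s) is -s*cos(7*pi*s)/(7*pi) + sin(7*pi*s)/(49*pi**2) - cos(7*pi*s)/(7*pi); evaluating from -1 to 1: ∫_{-1}^{1} (s + 1) sin(7*pi*s) ds = (2/(7*pi)) - (0) = 2/(7*pi).
Hence b_7 = 2/(7*pi).

2/(7*pi)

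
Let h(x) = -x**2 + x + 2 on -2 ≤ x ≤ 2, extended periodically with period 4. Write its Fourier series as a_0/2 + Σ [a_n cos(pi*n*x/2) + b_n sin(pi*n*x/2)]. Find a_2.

a_2 = 1/2 ∫_{-2}^{2} h(x) cos(pi*x) dx.
Integrating by parts twice (tabular method), an antiderivative of (-x**2 + x + 2) cos(pi*x) is -x**2*sin(pi*x)/pi + x*sin(pi*x)/pi - 2*x*cos(pi*x)/pi**2 + 2*sin(pi*x)/pi**3 + 2*sin(pi*x)/pi + cos(pi*x)/pi**2; evaluating from -2 to 2: ∫_{-2}^{2} (-x**2 + x + 2) cos(pi*x) dx = (-3/pi**2) - (5/pi**2) = -8/pi**2.
Hence a_2 = (1/2)·(-8/pi**2) = -4/pi**2.

-4/pi**2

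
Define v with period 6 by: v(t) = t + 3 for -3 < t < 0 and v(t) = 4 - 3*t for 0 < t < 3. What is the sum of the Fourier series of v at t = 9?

t = 9 differs from t = 3 by 1 full period(s), and the series is 6-periodic.
At t = 3 the one-sided limits are v(3^-) = -5 and v(3^+) = 0.
By Dirichlet's theorem the series converges to their average, [(-5) + (0)]/2 = -5/2.

-5/2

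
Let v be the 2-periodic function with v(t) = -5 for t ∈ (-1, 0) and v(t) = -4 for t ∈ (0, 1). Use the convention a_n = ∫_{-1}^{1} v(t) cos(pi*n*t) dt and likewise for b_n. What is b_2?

b_2 = ∫_{-1}^{1} v(t) sin(2*pi*t) dt.
Split the integral at the breakpoints.
Directly, an antiderivative of (-5) sin(2*pi*t) is 5*cos(2*pi*t)/(2*pi); evaluating from -1 to 0: ∫_{-1}^{0} (-5) sin(2*pi*t) dt = (5/(2*pi)) - (5/(2*pi)) = 0.
Directly, an antiderivative of (-4) sin(2*pi*t) is 2*cos(2*pi*t)/pi; evaluating from 0 to 1: ∫_{0}^{1} (-4) sin(2*pi*t) dt = (2/pi) - (2/pi) = 0.
Summing the pieces gives b_2 = 0.

0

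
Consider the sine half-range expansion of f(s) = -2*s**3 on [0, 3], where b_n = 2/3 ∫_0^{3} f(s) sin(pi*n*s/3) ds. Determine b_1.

b_1 = 2/3 ∫_0^{3} (-2*s**3) sin(pi*s/3) ds.
Integrating by parts three times (tabular method), an antiderivative of (-2*s**3) sin(pi*s/3) is 6*s**3*cos(pi*s/3)/pi - 54*s**2*sin(pi*s/3)/pi**2 - 324*s*cos(pi*s/3)/pi**3 + 972*sin(pi*s/3)/pi**4; evaluating from 0 to 3: ∫_{0}^{3} (-2*s**3) sin(pi*s/3) ds = (-162/pi + 972/pi**3) - (0) = -162/pi + 972/pi**3.
Hence b_1 = (2/3)·(-162/pi + 972/pi**3) = -108/pi + 648/pi**3.

-108/pi + 648/pi**3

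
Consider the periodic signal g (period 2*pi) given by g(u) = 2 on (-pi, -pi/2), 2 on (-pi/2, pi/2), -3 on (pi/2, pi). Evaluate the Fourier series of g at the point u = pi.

At u = pi the one-sided limits are g(pi^-) = -3 and g(pi^+) = 2.
By Dirichlet's theorem the series converges to their average, [(-3) + (2)]/2 = -1/2.

-1/2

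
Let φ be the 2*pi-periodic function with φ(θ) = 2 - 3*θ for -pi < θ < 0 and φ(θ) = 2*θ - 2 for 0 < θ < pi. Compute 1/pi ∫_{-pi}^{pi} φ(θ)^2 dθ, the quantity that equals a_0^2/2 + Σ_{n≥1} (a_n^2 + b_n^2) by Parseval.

1/pi ∫_{-pi}^{pi} φ(θ)^2 dθ = 1/pi · (pi*(6*pi + 24 + 13*pi**2)/3) = 2*pi + 8 + 13*pi**2/3.

2*pi + 8 + 13*pi**2/3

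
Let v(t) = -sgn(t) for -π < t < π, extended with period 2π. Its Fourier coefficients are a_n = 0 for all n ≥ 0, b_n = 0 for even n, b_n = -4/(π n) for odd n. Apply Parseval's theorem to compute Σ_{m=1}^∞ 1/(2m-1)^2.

Parseval: Σ b_n^2 = (1/π) ∫_{-π}^{π} v(t)^2 dt = 2.
Only odd n contribute, with b_n^2 = 16/(π^2 n^2), so Σ_{m≥1} 1/(2m-1)^2 = π^2·(2)/16 = pi**2/8.

pi**2/8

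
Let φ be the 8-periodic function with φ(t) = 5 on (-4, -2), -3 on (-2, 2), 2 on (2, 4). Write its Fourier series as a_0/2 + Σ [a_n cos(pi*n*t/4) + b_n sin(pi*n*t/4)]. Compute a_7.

13/(7*pi)

a_7 = 1/4 ∫_{-4}^{4} φ(t) cos(7*pi*t/4) dt.
Split the integral at the breakpoints.
Directly, an antiderivative of (5) cos(7*pi*t/4) is 20*sin(7*pi*t/4)/(7*pi); evaluating from -4 to -2: ∫_{-4}^{-2} (5) cos(7*pi*t/4) dt = (20/(7*pi)) - (0) = 20/(7*pi).
Directly, an antiderivative of (-3) cos(7*pi*t/4) is -12*sin(7*pi*t/4)/(7*pi); evaluating from -2 to 2: ∫_{-2}^{2} (-3) cos(7*pi*t/4) dt = (12/(7*pi)) - (-12/(7*pi)) = 24/(7*pi).
Directly, an antiderivative of (2) cos(7*pi*t/4) is 8*sin(7*pi*t/4)/(7*pi); evaluating from 2 to 4: ∫_{2}^{4} (2) cos(7*pi*t/4) dt = (0) - (-8/(7*pi)) = 8/(7*pi).
Summing the pieces and multiplying by (1/4) gives a_7 = 13/(7*pi).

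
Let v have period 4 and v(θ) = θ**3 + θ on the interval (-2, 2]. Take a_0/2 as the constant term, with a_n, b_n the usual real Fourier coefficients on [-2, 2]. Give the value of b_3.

4*(-8 + 15*pi**2)/(9*pi**3)

b_3 = 1/2 ∫_{-2}^{2} v(θ) sin(3*pi*θ/2) dθ.
v is odd and sin(3*pi*θ/2) is odd, so the integrand is even and b_3 = ∫_0^{2} v(θ) sin(3*pi*θ/2) dθ.
Integrating by parts three times (tabular method), an antiderivative of (θ**3 + θ) sin(3*pi*θ/2) is -2*θ**3*cos(3*pi*θ/2)/(3*pi) + 4*θ**2*sin(3*pi*θ/2)/(3*pi**2) - 2*θ*cos(3*pi*θ/2)/(3*pi) + 16*θ*cos(3*pi*θ/2)/(9*pi**3) - 32*sin(3*pi*θ/2)/(27*pi**4) + 4*sin(3*pi*θ/2)/(9*pi**2); evaluating from 0 to 2: ∫_{0}^{2} (θ**3 + θ) sin(3*pi*θ/2) dθ = (4*(-8 + 15*pi**2)/(9*pi**3)) - (0) = 4*(-8 + 15*pi**2)/(9*pi**3).
Hence b_3 = 4*(-8 + 15*pi**2)/(9*pi**3).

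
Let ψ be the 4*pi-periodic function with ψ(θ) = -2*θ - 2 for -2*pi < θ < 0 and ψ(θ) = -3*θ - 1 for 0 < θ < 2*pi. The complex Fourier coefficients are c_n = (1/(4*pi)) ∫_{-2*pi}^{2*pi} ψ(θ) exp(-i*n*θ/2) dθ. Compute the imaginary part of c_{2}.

-5/2

Since ψ is real-valued, Im(c_{2}) = -(1/(4*pi)) ∫_{-2*pi}^{2*pi} ψ(θ) sin(θ) dθ = -b_{2}/2.
Split the integral at the breakpoints.
Integrating by parts (boundary term plus one more integral), an antiderivative of (-2*θ - 2) sin(θ) is 2*θ*cos(θ) - 2*sin(θ) + 2*cos(θ); evaluating from -2*pi to 0: ∫_{-2*pi}^{0} (-2*θ - 2) sin(θ) dθ = (2) - (2 - 4*pi) = 4*pi.
Integrating by parts (boundary term plus one more integral), an antiderivative of (-3*θ - 1) sin(θ) is 3*θ*cos(θ) - 3*sin(θ) + cos(θ); evaluating from 0 to 2*pi: ∫_{0}^{2*pi} (-3*θ - 1) sin(θ) dθ = (1 + 6*pi) - (1) = 6*pi.
So ∫_{-2*pi}^{2*pi} ψ(θ) sin(θ) dθ = 10*pi.
Hence Im(c_{2}) = (-1/(4*pi))·(10*pi) = -5/2.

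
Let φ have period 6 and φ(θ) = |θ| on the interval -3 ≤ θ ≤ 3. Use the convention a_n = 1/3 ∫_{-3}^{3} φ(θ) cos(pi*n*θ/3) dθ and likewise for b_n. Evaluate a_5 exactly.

-12/(25*pi**2)

a_5 = 1/3 ∫_{-3}^{3} φ(θ) cos(5*pi*θ/3) dθ.
φ is even and cos(5*pi*θ/3) is even, so the integrand is even and a_5 = 2/3 ∫_0^{3} φ(θ) cos(5*pi*θ/3) dθ.
Integrating by parts (boundary term plus one more integral), an antiderivative of (θ) cos(5*pi*θ/3) is 3*θ*sin(5*pi*θ/3)/(5*pi) + 9*cos(5*pi*θ/3)/(25*pi**2); evaluating from 0 to 3: ∫_{0}^{3} (θ) cos(5*pi*θ/3) dθ = (-9/(25*pi**2)) - (9/(25*pi**2)) = -18/(25*pi**2).
Hence a_5 = (2/3)·(-18/(25*pi**2)) = -12/(25*pi**2).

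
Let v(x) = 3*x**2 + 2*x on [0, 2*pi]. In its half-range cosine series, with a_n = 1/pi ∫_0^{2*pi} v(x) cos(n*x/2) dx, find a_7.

a_7 = 1/pi ∫_0^{2*pi} (3*x**2 + 2*x) cos(7*x/2) dx.
Integrating by parts twice (tabular method), an antiderivative of (3*x**2 + 2*x) cos(7*x/2) is 6*x**2*sin(7*x/2)/7 + 4*x*sin(7*x/2)/7 + 24*x*cos(7*x/2)/49 - 48*sin(7*x/2)/343 + 8*cos(7*x/2)/49; evaluating from 0 to 2*pi: ∫_{0}^{2*pi} (3*x**2 + 2*x) cos(7*x/2) dx = (-48*pi/49 - 8/49) - (8/49) = -48*pi/49 - 16/49.
Hence a_7 = (1/pi)·(-48*pi/49 - 16/49) = 16*(-3*pi - 1)/(49*pi).

16*(-3*pi - 1)/(49*pi)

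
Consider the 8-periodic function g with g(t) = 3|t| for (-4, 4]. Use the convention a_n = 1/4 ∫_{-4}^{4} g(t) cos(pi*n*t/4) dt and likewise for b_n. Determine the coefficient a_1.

a_1 = 1/4 ∫_{-4}^{4} g(t) cos(pi*t/4) dt.
g is even and cos(pi*t/4) is even, so the integrand is even and a_1 = 1/2 ∫_0^{4} g(t) cos(pi*t/4) dt.
Integrating by parts (boundary term plus one more integral), an antiderivative of (3*t) cos(pi*t/4) is 12*t*sin(pi*t/4)/pi + 48*cos(pi*t/4)/pi**2; evaluating from 0 to 4: ∫_{0}^{4} (3*t) cos(pi*t/4) dt = (-48/pi**2) - (48/pi**2) = -96/pi**2.
Hence a_1 = (1/2)·(-96/pi**2) = -48/pi**2.

-48/pi**2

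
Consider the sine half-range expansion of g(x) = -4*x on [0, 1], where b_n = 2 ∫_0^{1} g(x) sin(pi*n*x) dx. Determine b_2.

b_2 = 2 ∫_0^{1} (-4*x) sin(2*pi*x) dx.
Integrating by parts (boundary term plus one more integral), an antiderivative of (-4*x) sin(2*pi*x) is 2*x*cos(2*pi*x)/pi - sin(2*pi*x)/pi**2; evaluating from 0 to 1: ∫_{0}^{1} (-4*x) sin(2*pi*x) dx = (2/pi) - (0) = 2/pi.
Hence b_2 = 2·(2/pi) = 4/pi.

4/pi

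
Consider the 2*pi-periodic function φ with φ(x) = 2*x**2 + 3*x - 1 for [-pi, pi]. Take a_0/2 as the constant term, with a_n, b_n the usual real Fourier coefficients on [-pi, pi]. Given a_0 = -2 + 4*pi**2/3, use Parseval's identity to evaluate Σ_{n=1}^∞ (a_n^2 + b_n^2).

pi**2*(6 + 32*pi**2/45)

Parseval: a_0^2/2 + Σ_{n≥1} (a_n^2+b_n^2) = 1/pi ∫_{-pi}^{pi} φ(x)^2 dx = 2 + 10*pi**2/3 + 8*pi**4/5.
Subtract a_0^2/2 = 2*(3 - 2*pi**2)**2/9: Σ (a_n^2+b_n^2) = pi**2*(6 + 32*pi**2/45).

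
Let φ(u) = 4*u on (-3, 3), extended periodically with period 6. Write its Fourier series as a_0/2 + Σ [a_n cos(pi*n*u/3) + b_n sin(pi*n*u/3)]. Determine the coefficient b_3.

b_3 = 1/3 ∫_{-3}^{3} φ(u) sin(pi*u) du.
φ is odd and sin(pi*u) is odd, so the integrand is even and b_3 = 2/3 ∫_0^{3} φ(u) sin(pi*u) du.
Integrating by parts (boundary term plus one more integral), an antiderivative of (4*u) sin(pi*u) is -4*u*cos(pi*u)/pi + 4*sin(pi*u)/pi**2; evaluating from 0 to 3: ∫_{0}^{3} (4*u) sin(pi*u) du = (12/pi) - (0) = 12/pi.
Hence b_3 = (2/3)·(12/pi) = 8/pi.

8/pi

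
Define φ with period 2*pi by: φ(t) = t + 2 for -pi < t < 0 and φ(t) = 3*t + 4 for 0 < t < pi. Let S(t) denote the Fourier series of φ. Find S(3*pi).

3 + pi

t = 3*pi differs from t = -pi by 2 full period(s), and the series is 2*pi-periodic.
At t = -pi the one-sided limits are φ(-pi^-) = 4 + 3*pi and φ(-pi^+) = 2 - pi.
By Dirichlet's theorem the series converges to their average, [(4 + 3*pi) + (2 - pi)]/2 = 3 + pi.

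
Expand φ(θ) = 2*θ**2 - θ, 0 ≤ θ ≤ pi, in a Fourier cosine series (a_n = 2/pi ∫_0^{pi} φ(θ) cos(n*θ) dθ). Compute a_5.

4*(1 - 2*pi)/(25*pi)

a_5 = 2/pi ∫_0^{pi} (2*θ**2 - θ) cos(5*θ) dθ.
Integrating by parts twice (tabular method), an antiderivative of (2*θ**2 - θ) cos(5*θ) is 2*θ**2*sin(5*θ)/5 - θ*sin(5*θ)/5 + 4*θ*cos(5*θ)/25 - 4*sin(5*θ)/125 - cos(5*θ)/25; evaluating from 0 to pi: ∫_{0}^{pi} (2*θ**2 - θ) cos(5*θ) dθ = (1/25 - 4*pi/25) - (-1/25) = 2/25 - 4*pi/25.
Hence a_5 = (2/pi)·(2/25 - 4*pi/25) = 4*(1 - 2*pi)/(25*pi).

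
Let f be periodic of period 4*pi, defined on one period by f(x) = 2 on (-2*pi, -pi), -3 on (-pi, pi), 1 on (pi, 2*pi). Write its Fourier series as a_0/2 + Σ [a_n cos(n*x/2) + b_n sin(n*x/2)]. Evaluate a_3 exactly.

3/pi

a_3 = (1/(2*pi)) ∫_{-2*pi}^{2*pi} f(x) cos(3*x/2) dx.
Split the integral at the breakpoints.
Directly, an antiderivative of (2) cos(3*x/2) is 4*sin(3*x/2)/3; evaluating from -2*pi to -pi: ∫_{-2*pi}^{-pi} (2) cos(3*x/2) dx = (4/3) - (0) = 4/3.
Directly, an antiderivative of (-3) cos(3*x/2) is -2*sin(3*x/2); evaluating from -pi to pi: ∫_{-pi}^{pi} (-3) cos(3*x/2) dx = (2) - (-2) = 4.
Directly, an antiderivative of (1) cos(3*x/2) is 2*sin(3*x/2)/3; evaluating from pi to 2*pi: ∫_{pi}^{2*pi} (1) cos(3*x/2) dx = (0) - (-2/3) = 2/3.
Summing the pieces and multiplying by (1/(2*pi)) gives a_3 = 3/pi.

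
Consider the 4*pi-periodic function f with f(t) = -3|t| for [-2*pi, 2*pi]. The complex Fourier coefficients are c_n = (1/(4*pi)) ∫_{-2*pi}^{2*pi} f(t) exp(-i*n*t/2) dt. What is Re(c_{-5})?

Since f is real-valued, Re(c_{-5}) = (1/(4*pi)) ∫_{-2*pi}^{2*pi} f(t) cos(-5*t/2) dt = a_{5}/2.
f is even and cos(-5*t/2) is even, so the integrand is even: ∫_{-2*pi}^{2*pi} f(t) cos(-5*t/2) dt = 2∫_0^{2*pi} f(t) cos(-5*t/2) dt.
Integrating by parts (boundary term plus one more integral), an antiderivative of (-3*t) cos(-5*t/2) is -6*t*sin(5*t/2)/5 - 12*cos(5*t/2)/25; evaluating from 0 to 2*pi: ∫_{0}^{2*pi} (-3*t) cos(-5*t/2) dt = (12/25) - (-12/25) = 24/25.
So ∫_{-2*pi}^{2*pi} f(t) cos(-5*t/2) dt = 48/25.
Hence Re(c_{-5}) = (1/(4*pi))·(48/25) = 12/(25*pi).

12/(25*pi)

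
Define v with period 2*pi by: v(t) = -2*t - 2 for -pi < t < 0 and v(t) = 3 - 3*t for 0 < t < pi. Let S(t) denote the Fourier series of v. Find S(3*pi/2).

-2 + pi

t = 3*pi/2 differs from t = -pi/2 by 1 full period(s), and the series is 2*pi-periodic.
v is continuous at t = -pi/2 with value -2 + pi, so the series converges to -2 + pi there.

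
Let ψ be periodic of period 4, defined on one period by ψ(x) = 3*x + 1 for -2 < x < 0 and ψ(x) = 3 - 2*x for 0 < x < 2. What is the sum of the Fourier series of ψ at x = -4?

x = -4 differs from x = 0 by -1 full period(s), and the series is 4-periodic.
At x = 0 the one-sided limits are ψ(0^-) = 1 and ψ(0^+) = 3.
By Dirichlet's theorem the series converges to their average, [(1) + (3)]/2 = 2.

2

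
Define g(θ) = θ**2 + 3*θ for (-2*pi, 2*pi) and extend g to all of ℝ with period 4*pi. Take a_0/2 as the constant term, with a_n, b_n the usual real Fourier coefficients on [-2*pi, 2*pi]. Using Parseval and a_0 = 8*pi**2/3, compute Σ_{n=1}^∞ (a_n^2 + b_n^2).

Parseval: a_0^2/2 + Σ_{n≥1} (a_n^2+b_n^2) = (1/(2*pi)) ∫_{-2*pi}^{2*pi} g(θ)^2 dθ = pi**2*(24 + 32*pi**2/5).
Subtract a_0^2/2 = 32*pi**4/9: Σ (a_n^2+b_n^2) = pi**2*(24 + 128*pi**2/45).

pi**2*(24 + 128*pi**2/45)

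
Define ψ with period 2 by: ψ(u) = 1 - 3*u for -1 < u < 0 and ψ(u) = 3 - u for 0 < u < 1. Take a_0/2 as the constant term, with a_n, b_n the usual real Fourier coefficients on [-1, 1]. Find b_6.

b_6 = ∫_{-1}^{1} ψ(u) sin(6*pi*u) du.
Split the integral at the breakpoints.
Integrating by parts (boundary term plus one more integral), an antiderivative of (1 - 3*u) sin(6*pi*u) is u*cos(6*pi*u)/(2*pi) - sin(6*pi*u)/(12*pi**2) - cos(6*pi*u)/(6*pi); evaluating from -1 to 0: ∫_{-1}^{0} (1 - 3*u) sin(6*pi*u) du = (-1/(6*pi)) - (-2/(3*pi)) = 1/(2*pi).
Integrating by parts (boundary term plus one more integral), an antiderivative of (3 - u) sin(6*pi*u) is u*cos(6*pi*u)/(6*pi) - sin(6*pi*u)/(36*pi**2) - cos(6*pi*u)/(2*pi); evaluating from 0 to 1: ∫_{0}^{1} (3 - u) sin(6*pi*u) du = (-1/(3*pi)) - (-1/(2*pi)) = 1/(6*pi).
Summing the pieces gives b_6 = 2/(3*pi).

2/(3*pi)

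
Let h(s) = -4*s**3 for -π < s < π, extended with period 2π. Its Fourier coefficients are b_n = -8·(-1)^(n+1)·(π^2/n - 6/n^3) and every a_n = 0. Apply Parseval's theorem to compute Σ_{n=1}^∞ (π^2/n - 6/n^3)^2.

pi**6/14

Parseval: Σ b_n^2 = (1/π) ∫_{-π}^{π} h(s)^2 ds = 32*pi**6/7.
b_n^2 = 64·(π^2/n - 6/n^3)^2, so the sum equals (32*pi**6/7)/64 = pi**6/14.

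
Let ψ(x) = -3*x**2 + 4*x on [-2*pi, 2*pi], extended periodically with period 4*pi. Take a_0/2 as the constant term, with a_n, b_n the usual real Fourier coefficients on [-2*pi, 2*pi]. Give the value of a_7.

a_7 = (1/(2*pi)) ∫_{-2*pi}^{2*pi} ψ(x) cos(7*x/2) dx.
Integrating by parts twice (tabular method), an antiderivative of (-3*x**2 + 4*x) cos(7*x/2) is -6*x**2*sin(7*x/2)/7 + 8*x*sin(7*x/2)/7 - 24*x*cos(7*x/2)/49 + 48*sin(7*x/2)/343 + 16*cos(7*x/2)/49; evaluating from -2*pi to 2*pi: ∫_{-2*pi}^{2*pi} (-3*x**2 + 4*x) cos(7*x/2) dx = (-16/49 + 48*pi/49) - (-48*pi/49 - 16/49) = 96*pi/49.
Hence a_7 = (1/(2*pi))·(96*pi/49) = 48/49.

48/49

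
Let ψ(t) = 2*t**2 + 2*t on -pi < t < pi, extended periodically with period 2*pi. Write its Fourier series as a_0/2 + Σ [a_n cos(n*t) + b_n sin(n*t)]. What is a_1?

a_1 = 1/pi ∫_{-pi}^{pi} ψ(t) cos(t) dt.
Integrating by parts twice (tabular method), an antiderivative of (2*t**2 + 2*t) cos(t) is 2*t**2*sin(t) + 2*t*sin(t) + 4*t*cos(t) - 4*sin(t) + 2*cos(t); evaluating from -pi to pi: ∫_{-pi}^{pi} (2*t**2 + 2*t) cos(t) dt = (-4*pi - 2) - (-2 + 4*pi) = -8*pi.
Hence a_1 = (1/pi)·(-8*pi) = -8.

-8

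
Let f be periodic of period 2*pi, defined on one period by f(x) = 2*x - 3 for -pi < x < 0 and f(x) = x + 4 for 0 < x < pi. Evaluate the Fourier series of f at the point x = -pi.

1/2 - pi/2

x = -pi differs from x = pi by -1 full period(s), and the series is 2*pi-periodic.
At x = pi the one-sided limits are f(pi^-) = pi + 4 and f(pi^+) = -2*pi - 3.
By Dirichlet's theorem the series converges to their average, [(pi + 4) + (-2*pi - 3)]/2 = 1/2 - pi/2.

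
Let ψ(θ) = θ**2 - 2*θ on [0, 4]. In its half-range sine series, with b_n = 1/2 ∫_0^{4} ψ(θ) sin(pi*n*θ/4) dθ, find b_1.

-128/pi**3 + 16/pi

b_1 = 1/2 ∫_0^{4} (θ**2 - 2*θ) sin(pi*θ/4) dθ.
Integrating by parts twice (tabular method), an antiderivative of (θ**2 - 2*θ) sin(pi*θ/4) is -4*θ**2*cos(pi*θ/4)/pi + 32*θ*sin(pi*θ/4)/pi**2 + 8*θ*cos(pi*θ/4)/pi - 32*sin(pi*θ/4)/pi**2 + 128*cos(pi*θ/4)/pi**3; evaluating from 0 to 4: ∫_{0}^{4} (θ**2 - 2*θ) sin(pi*θ/4) dθ = (-128/pi**3 + 32/pi) - (128/pi**3) = -256/pi**3 + 32/pi.
Hence b_1 = (1/2)·(-256/pi**3 + 32/pi) = -128/pi**3 + 16/pi.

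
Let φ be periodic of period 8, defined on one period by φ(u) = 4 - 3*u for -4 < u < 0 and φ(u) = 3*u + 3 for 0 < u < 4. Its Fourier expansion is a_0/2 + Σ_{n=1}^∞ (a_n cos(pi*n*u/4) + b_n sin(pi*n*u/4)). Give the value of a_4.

0

a_4 = 1/4 ∫_{-4}^{4} φ(u) cos(pi*u) du.
Split the integral at the breakpoints.
Integrating by parts (boundary term plus one more integral), an antiderivative of (4 - 3*u) cos(pi*u) is -3*u*sin(pi*u)/pi + 4*sin(pi*u)/pi - 3*cos(pi*u)/pi**2; evaluating from -4 to 0: ∫_{-4}^{0} (4 - 3*u) cos(pi*u) du = (-3/pi**2) - (-3/pi**2) = 0.
Integrating by parts (boundary term plus one more integral), an antiderivative of (3*u + 3) cos(pi*u) is 3*u*sin(pi*u)/pi + 3*sin(pi*u)/pi + 3*cos(pi*u)/pi**2; evaluating from 0 to 4: ∫_{0}^{4} (3*u + 3) cos(pi*u) du = (3/pi**2) - (3/pi**2) = 0.
Summing the pieces and multiplying by (1/4) gives a_4 = 0.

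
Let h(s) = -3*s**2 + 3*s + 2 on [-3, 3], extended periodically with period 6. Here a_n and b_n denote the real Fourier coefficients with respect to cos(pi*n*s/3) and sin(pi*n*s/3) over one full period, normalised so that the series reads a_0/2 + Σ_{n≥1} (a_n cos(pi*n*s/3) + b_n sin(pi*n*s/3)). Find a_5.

a_5 = 1/3 ∫_{-3}^{3} h(s) cos(5*pi*s/3) ds.
Integrating by parts twice (tabular method), an antiderivative of (-3*s**2 + 3*s + 2) cos(5*pi*s/3) is -9*s**2*sin(5*pi*s/3)/(5*pi) + 9*s*sin(5*pi*s/3)/(5*pi) - 54*s*cos(5*pi*s/3)/(25*pi**2) + 162*sin(5*pi*s/3)/(125*pi**3) + 6*sin(5*pi*s/3)/(5*pi) + 27*cos(5*pi*s/3)/(25*pi**2); evaluating from -3 to 3: ∫_{-3}^{3} (-3*s**2 + 3*s + 2) cos(5*pi*s/3) ds = (27/(5*pi**2)) - (-189/(25*pi**2)) = 324/(25*pi**2).
Hence a_5 = (1/3)·(324/(25*pi**2)) = 108/(25*pi**2).

108/(25*pi**2)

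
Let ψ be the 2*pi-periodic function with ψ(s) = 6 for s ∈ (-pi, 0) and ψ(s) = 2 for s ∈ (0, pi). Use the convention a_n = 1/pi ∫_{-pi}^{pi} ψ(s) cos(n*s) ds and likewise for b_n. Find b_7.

-8/(7*pi)

b_7 = 1/pi ∫_{-pi}^{pi} ψ(s) sin(7*s) ds.
Split the integral at the breakpoints.
Directly, an antiderivative of (6) sin(7*s) is -6*cos(7*s)/7; evaluating from -pi to 0: ∫_{-pi}^{0} (6) sin(7*s) ds = (-6/7) - (6/7) = -12/7.
Directly, an antiderivative of (2) sin(7*s) is -2*cos(7*s)/7; evaluating from 0 to pi: ∫_{0}^{pi} (2) sin(7*s) ds = (2/7) - (-2/7) = 4/7.
Summing the pieces and multiplying by (1/pi) gives b_7 = -8/(7*pi).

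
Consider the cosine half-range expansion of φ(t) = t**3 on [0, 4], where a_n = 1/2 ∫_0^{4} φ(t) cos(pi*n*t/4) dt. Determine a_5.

384*(4 - 25*pi**2)/(625*pi**4)

a_5 = 1/2 ∫_0^{4} (t**3) cos(5*pi*t/4) dt.
Integrating by parts three times (tabular method), an antiderivative of (t**3) cos(5*pi*t/4) is 4*t**3*sin(5*pi*t/4)/(5*pi) + 48*t**2*cos(5*pi*t/4)/(25*pi**2) - 384*t*sin(5*pi*t/4)/(125*pi**3) - 1536*cos(5*pi*t/4)/(625*pi**4); evaluating from 0 to 4: ∫_{0}^{4} (t**3) cos(5*pi*t/4) dt = (768*(2 - 25*pi**2)/(625*pi**4)) - (-1536/(625*pi**4)) = 768*(4 - 25*pi**2)/(625*pi**4).
Hence a_5 = (1/2)·(768*(4 - 25*pi**2)/(625*pi**4)) = 384*(4 - 25*pi**2)/(625*pi**4).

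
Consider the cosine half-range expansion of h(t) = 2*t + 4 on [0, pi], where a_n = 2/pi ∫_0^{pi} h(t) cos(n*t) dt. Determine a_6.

a_6 = 2/pi ∫_0^{pi} (2*t + 4) cos(6*t) dt.
Integrating by parts (boundary term plus one more integral), an antiderivative of (2*t + 4) cos(6*t) is t*sin(6*t)/3 + 2*sin(6*t)/3 + cos(6*t)/18; evaluating from 0 to pi: ∫_{0}^{pi} (2*t + 4) cos(6*t) dt = (1/18) - (1/18) = 0.
Hence a_6 = (2/pi)·(0) = 0.

0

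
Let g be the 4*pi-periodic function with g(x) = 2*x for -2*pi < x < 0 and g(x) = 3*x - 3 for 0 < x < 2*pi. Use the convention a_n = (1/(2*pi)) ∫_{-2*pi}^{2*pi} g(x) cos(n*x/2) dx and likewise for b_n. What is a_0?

a_0 = (1/(2*pi)) ∫_{-2*pi}^{2*pi} g(x) dx = (1/(2*pi)) · (2*pi*(-3 + pi)) = -3 + pi.

-3 + pi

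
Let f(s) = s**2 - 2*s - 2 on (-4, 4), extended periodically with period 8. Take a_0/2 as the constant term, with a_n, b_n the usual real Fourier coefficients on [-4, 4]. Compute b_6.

8/(3*pi)

b_6 = 1/4 ∫_{-4}^{4} f(s) sin(3*pi*s/2) ds.
Integrating by parts twice (tabular method), an antiderivative of (s**2 - 2*s - 2) sin(3*pi*s/2) is -2*s**2*cos(3*pi*s/2)/(3*pi) + 8*s*sin(3*pi*s/2)/(9*pi**2) + 4*s*cos(3*pi*s/2)/(3*pi) - 8*sin(3*pi*s/2)/(9*pi**2) + 16*cos(3*pi*s/2)/(27*pi**3) + 4*cos(3*pi*s/2)/(3*pi); evaluating from -4 to 4: ∫_{-4}^{4} (s**2 - 2*s - 2) sin(3*pi*s/2) ds = (-4/pi + 16/(27*pi**3)) - (4*(4 - 99*pi**2)/(27*pi**3)) = 32/(3*pi).
Hence b_6 = (1/4)·(32/(3*pi)) = 8/(3*pi).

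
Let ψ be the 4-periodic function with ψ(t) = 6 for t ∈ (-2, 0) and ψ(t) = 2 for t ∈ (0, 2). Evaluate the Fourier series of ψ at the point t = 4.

4

t = 4 differs from t = 0 by 1 full period(s), and the series is 4-periodic.
At t = 0 the one-sided limits are ψ(0^-) = 6 and ψ(0^+) = 2.
By Dirichlet's theorem the series converges to their average, [(6) + (2)]/2 = 4.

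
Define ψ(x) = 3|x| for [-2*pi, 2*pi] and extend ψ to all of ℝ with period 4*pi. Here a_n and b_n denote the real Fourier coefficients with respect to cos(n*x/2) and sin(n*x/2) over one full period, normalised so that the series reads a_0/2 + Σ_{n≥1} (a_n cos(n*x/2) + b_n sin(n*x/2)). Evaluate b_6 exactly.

0

b_6 = (1/(2*pi)) ∫_{-2*pi}^{2*pi} ψ(x) sin(3*x) dx.
ψ is even and sin(3*x) is odd, so the integrand is odd over a symmetric interval and the integral vanishes.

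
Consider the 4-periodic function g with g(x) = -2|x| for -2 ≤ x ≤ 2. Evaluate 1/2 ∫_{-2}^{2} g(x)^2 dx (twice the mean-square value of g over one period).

32/3

1/2 ∫_{-2}^{2} g(x)^2 dx = 1/2 · (64/3) = 32/3.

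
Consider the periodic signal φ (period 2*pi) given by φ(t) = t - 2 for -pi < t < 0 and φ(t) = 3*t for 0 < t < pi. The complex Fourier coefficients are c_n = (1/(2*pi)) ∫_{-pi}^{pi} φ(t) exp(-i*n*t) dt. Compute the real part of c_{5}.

-2/(25*pi)

Since φ is real-valued, Re(c_{5}) = (1/(2*pi)) ∫_{-pi}^{pi} φ(t) cos(5*t) dt = a_{5}/2.
Split the integral at the breakpoints.
Integrating by parts (boundary term plus one more integral), an antiderivative of (t - 2) cos(5*t) is t*sin(5*t)/5 - 2*sin(5*t)/5 + cos(5*t)/25; evaluating from -pi to 0: ∫_{-pi}^{0} (t - 2) cos(5*t) dt = (1/25) - (-1/25) = 2/25.
Integrating by parts (boundary term plus one more integral), an antiderivative of (3*t) cos(5*t) is 3*t*sin(5*t)/5 + 3*cos(5*t)/25; evaluating from 0 to pi: ∫_{0}^{pi} (3*t) cos(5*t) dt = (-3/25) - (3/25) = -6/25.
So ∫_{-pi}^{pi} φ(t) cos(5*t) dt = -4/25.
Hence Re(c_{5}) = (1/(2*pi))·(-4/25) = -2/(25*pi).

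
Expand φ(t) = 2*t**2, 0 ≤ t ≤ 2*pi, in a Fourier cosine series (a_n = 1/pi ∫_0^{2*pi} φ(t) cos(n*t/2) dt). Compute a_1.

-32

a_1 = 1/pi ∫_0^{2*pi} (2*t**2) cos(t/2) dt.
Integrating by parts twice (tabular method), an antiderivative of (2*t**2) cos(t/2) is 4*t**2*sin(t/2) + 16*t*cos(t/2) - 32*sin(t/2); evaluating from 0 to 2*pi: ∫_{0}^{2*pi} (2*t**2) cos(t/2) dt = (-32*pi) - (0) = -32*pi.
Hence a_1 = (1/pi)·(-32*pi) = -32.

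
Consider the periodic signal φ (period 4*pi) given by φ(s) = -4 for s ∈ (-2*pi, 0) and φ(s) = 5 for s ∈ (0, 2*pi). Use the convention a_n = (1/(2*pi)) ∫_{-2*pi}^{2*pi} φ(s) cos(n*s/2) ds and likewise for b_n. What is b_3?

b_3 = (1/(2*pi)) ∫_{-2*pi}^{2*pi} φ(s) sin(3*s/2) ds.
Split the integral at the breakpoints.
Directly, an antiderivative of (-4) sin(3*s/2) is 8*cos(3*s/2)/3; evaluating from -2*pi to 0: ∫_{-2*pi}^{0} (-4) sin(3*s/2) ds = (8/3) - (-8/3) = 16/3.
Directly, an antiderivative of (5) sin(3*s/2) is -10*cos(3*s/2)/3; evaluating from 0 to 2*pi: ∫_{0}^{2*pi} (5) sin(3*s/2) ds = (10/3) - (-10/3) = 20/3.
Summing the pieces and multiplying by (1/(2*pi)) gives b_3 = 6/pi.

6/pi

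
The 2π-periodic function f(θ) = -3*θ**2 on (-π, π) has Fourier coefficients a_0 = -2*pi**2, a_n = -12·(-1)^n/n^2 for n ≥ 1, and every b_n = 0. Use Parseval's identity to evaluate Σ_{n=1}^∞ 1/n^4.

Parseval: a_0^2/2 + Σ a_n^2 = (1/π) ∫_{-π}^{π} f(θ)^2 dθ = 18*pi**4/5.
Subtract a_0^2/2 = 2*pi**4: Σ a_n^2 = 8*pi**4/5.
Since a_n^2 = 144/n^4, Σ 1/n^4 = pi**4/90.

pi**4/90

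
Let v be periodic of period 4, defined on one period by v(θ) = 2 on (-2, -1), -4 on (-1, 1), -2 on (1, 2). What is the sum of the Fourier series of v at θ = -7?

-3

θ = -7 differs from θ = 1 by -2 full period(s), and the series is 4-periodic.
At θ = 1 the one-sided limits are v(1^-) = -4 and v(1^+) = -2.
By Dirichlet's theorem the series converges to their average, [(-4) + (-2)]/2 = -3.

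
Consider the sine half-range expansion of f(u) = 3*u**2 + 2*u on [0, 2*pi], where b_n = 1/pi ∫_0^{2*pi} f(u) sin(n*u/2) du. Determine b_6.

b_6 = 1/pi ∫_0^{2*pi} (3*u**2 + 2*u) sin(3*u) du.
Integrating by parts twice (tabular method), an antiderivative of (3*u**2 + 2*u) sin(3*u) is -u**2*cos(3*u) + 2*u*sin(3*u)/3 - 2*u*cos(3*u)/3 + 2*sin(3*u)/9 + 2*cos(3*u)/9; evaluating from 0 to 2*pi: ∫_{0}^{2*pi} (3*u**2 + 2*u) sin(3*u) du = (-4*pi**2 - 4*pi/3 + 2/9) - (2/9) = -4*pi*(1 + 3*pi)/3.
Hence b_6 = (1/pi)·(-4*pi*(1 + 3*pi)/3) = -4*pi - 4/3.

-4*pi - 4/3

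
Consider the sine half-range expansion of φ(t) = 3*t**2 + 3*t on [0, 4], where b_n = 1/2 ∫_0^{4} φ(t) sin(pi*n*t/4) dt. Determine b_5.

b_5 = 1/2 ∫_0^{4} (3*t**2 + 3*t) sin(5*pi*t/4) dt.
Integrating by parts twice (tabular method), an antiderivative of (3*t**2 + 3*t) sin(5*pi*t/4) is -12*t**2*cos(5*pi*t/4)/(5*pi) + 96*t*sin(5*pi*t/4)/(25*pi**2) - 12*t*cos(5*pi*t/4)/(5*pi) + 48*sin(5*pi*t/4)/(25*pi**2) + 384*cos(5*pi*t/4)/(125*pi**3); evaluating from 0 to 4: ∫_{0}^{4} (3*t**2 + 3*t) sin(5*pi*t/4) dt = (-384/(125*pi**3) + 48/pi) - (384/(125*pi**3)) = -768/(125*pi**3) + 48/pi.
Hence b_5 = (1/2)·(-768/(125*pi**3) + 48/pi) = -384/(125*pi**3) + 24/pi.

-384/(125*pi**3) + 24/pi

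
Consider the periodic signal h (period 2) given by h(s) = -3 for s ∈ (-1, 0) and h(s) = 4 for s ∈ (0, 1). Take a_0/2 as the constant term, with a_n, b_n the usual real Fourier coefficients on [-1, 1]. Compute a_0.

1

a_0 = ∫_{-1}^{1} h(s) ds = 1.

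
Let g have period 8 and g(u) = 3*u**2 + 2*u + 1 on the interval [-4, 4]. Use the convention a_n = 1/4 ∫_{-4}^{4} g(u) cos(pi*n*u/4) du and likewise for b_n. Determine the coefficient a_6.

a_6 = 1/4 ∫_{-4}^{4} g(u) cos(3*pi*u/2) du.
Integrating by parts twice (tabular method), an antiderivative of (3*u**2 + 2*u + 1) cos(3*pi*u/2) is 2*u**2*sin(3*pi*u/2)/pi + 4*u*sin(3*pi*u/2)/(3*pi) + 8*u*cos(3*pi*u/2)/(3*pi**2) - 16*sin(3*pi*u/2)/(9*pi**3) + 2*sin(3*pi*u/2)/(3*pi) + 8*cos(3*pi*u/2)/(9*pi**2); evaluating from -4 to 4: ∫_{-4}^{4} (3*u**2 + 2*u + 1) cos(3*pi*u/2) du = (104/(9*pi**2)) - (-88/(9*pi**2)) = 64/(3*pi**2).
Hence a_6 = (1/4)·(64/(3*pi**2)) = 16/(3*pi**2).

16/(3*pi**2)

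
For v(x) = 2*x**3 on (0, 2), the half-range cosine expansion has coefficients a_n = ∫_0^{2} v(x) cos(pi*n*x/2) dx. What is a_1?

a_1 = ∫_0^{2} (2*x**3) cos(pi*x/2) dx.
Integrating by parts three times (tabular method), an antiderivative of (2*x**3) cos(pi*x/2) is 4*x**3*sin(pi*x/2)/pi + 24*x**2*cos(pi*x/2)/pi**2 - 96*x*sin(pi*x/2)/pi**3 - 192*cos(pi*x/2)/pi**4; evaluating from 0 to 2: ∫_{0}^{2} (2*x**3) cos(pi*x/2) dx = (96*(2 - pi**2)/pi**4) - (-192/pi**4) = 96*(4 - pi**2)/pi**4.
Hence a_1 = 96*(4 - pi**2)/pi**4.

96*(4 - pi**2)/pi**4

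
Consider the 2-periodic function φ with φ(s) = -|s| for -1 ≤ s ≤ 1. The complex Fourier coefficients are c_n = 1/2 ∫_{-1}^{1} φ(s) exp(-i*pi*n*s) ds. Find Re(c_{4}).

0

Since φ is real-valued, Re(c_{4}) = 1/2 ∫_{-1}^{1} φ(s) cos(4*pi*s) ds = a_{4}/2.
φ is even and cos(4*pi*s) is even, so the integrand is even: ∫_{-1}^{1} φ(s) cos(4*pi*s) ds = 2∫_0^{1} φ(s) cos(4*pi*s) ds.
Integrating by parts (boundary term plus one more integral), an antiderivative of (-s) cos(4*pi*s) is -s*sin(4*pi*s)/(4*pi) - cos(4*pi*s)/(16*pi**2); evaluating from 0 to 1: ∫_{0}^{1} (-s) cos(4*pi*s) ds = (-1/(16*pi**2)) - (-1/(16*pi**2)) = 0.
So ∫_{-1}^{1} φ(s) cos(4*pi*s) ds = 0.
Hence Re(c_{4}) = (1/2)·(0) = 0.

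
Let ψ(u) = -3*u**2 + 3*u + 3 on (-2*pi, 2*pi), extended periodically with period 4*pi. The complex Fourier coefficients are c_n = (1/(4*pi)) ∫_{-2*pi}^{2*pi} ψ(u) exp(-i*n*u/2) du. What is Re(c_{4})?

-3/2

Since ψ is real-valued, Re(c_{4}) = (1/(4*pi)) ∫_{-2*pi}^{2*pi} ψ(u) cos(2*u) du = a_{4}/2.
Integrating by parts twice (tabular method), an antiderivative of (-3*u**2 + 3*u + 3) cos(2*u) is -3*u**2*sin(2*u)/2 + 3*u*sin(2*u)/2 - 3*u*cos(2*u)/2 + 9*sin(2*u)/4 + 3*cos(2*u)/4; evaluating from -2*pi to 2*pi: ∫_{-2*pi}^{2*pi} (-3*u**2 + 3*u + 3) cos(2*u) du = (3/4 - 3*pi) - (3/4 + 3*pi) = -6*pi.
Hence Re(c_{4}) = (1/(4*pi))·(-6*pi) = -3/2.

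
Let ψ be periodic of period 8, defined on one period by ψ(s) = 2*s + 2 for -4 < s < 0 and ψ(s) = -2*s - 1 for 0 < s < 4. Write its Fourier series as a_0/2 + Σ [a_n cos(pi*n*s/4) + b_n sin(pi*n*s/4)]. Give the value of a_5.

32/(25*pi**2)

a_5 = 1/4 ∫_{-4}^{4} ψ(s) cos(5*pi*s/4) ds.
Split the integral at the breakpoints.
Integrating by parts (boundary term plus one more integral), an antiderivative of (2*s + 2) cos(5*pi*s/4) is 8*s*sin(5*pi*s/4)/(5*pi) + 8*sin(5*pi*s/4)/(5*pi) + 32*cos(5*pi*s/4)/(25*pi**2); evaluating from -4 to 0: ∫_{-4}^{0} (2*s + 2) cos(5*pi*s/4) ds = (32/(25*pi**2)) - (-32/(25*pi**2)) = 64/(25*pi**2).
Integrating by parts (boundary term plus one more integral), an antiderivative of (-2*s - 1) cos(5*pi*s/4) is -8*s*sin(5*pi*s/4)/(5*pi) - 4*sin(5*pi*s/4)/(5*pi) - 32*cos(5*pi*s/4)/(25*pi**2); evaluating from 0 to 4: ∫_{0}^{4} (-2*s - 1) cos(5*pi*s/4) ds = (32/(25*pi**2)) - (-32/(25*pi**2)) = 64/(25*pi**2).
Summing the pieces and multiplying by (1/4) gives a_5 = 32/(25*pi**2).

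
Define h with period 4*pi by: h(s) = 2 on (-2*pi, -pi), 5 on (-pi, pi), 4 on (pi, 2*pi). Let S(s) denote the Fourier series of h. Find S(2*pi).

At s = 2*pi the one-sided limits are h(2*pi^-) = 4 and h(2*pi^+) = 2.
By Dirichlet's theorem the series converges to their average, [(4) + (2)]/2 = 3.

3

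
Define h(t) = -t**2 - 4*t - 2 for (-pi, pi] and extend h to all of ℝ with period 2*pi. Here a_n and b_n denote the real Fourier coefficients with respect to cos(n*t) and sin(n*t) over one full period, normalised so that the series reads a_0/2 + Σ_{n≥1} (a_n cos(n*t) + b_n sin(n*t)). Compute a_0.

a_0 = 1/pi ∫_{-pi}^{pi} h(t) dt = 1/pi · (-2*pi*(6 + pi**2)/3) = -2*pi**2/3 - 4.

-2*pi**2/3 - 4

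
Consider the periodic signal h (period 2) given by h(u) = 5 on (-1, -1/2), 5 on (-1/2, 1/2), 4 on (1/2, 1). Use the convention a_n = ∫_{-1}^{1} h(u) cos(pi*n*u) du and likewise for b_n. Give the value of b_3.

-1/(3*pi)

b_3 = ∫_{-1}^{1} h(u) sin(3*pi*u) du.
Split the integral at the breakpoints.
Directly, an antiderivative of (5) sin(3*pi*u) is -5*cos(3*pi*u)/(3*pi); evaluating from -1 to -1/2: ∫_{-1}^{-1/2} (5) sin(3*pi*u) du = (0) - (5/(3*pi)) = -5/(3*pi).
Directly, an antiderivative of (5) sin(3*pi*u) is -5*cos(3*pi*u)/(3*pi); evaluating from -1/2 to 1/2: ∫_{-1/2}^{1/2} (5) sin(3*pi*u) du = (0) - (0) = 0.
Directly, an antiderivative of (4) sin(3*pi*u) is -4*cos(3*pi*u)/(3*pi); evaluating from 1/2 to 1: ∫_{1/2}^{1} (4) sin(3*pi*u) du = (4/(3*pi)) - (0) = 4/(3*pi).
Summing the pieces gives b_3 = -1/(3*pi).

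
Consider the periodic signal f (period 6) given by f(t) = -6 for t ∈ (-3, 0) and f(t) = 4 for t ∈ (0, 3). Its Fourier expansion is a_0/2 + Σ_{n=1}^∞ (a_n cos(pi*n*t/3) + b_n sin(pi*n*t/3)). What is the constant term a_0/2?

a_0 = 1/3 ∫_{-3}^{3} f(t) dt = 1/3 · (-6) = -2.
So the constant term a_0/2 = -1.

-1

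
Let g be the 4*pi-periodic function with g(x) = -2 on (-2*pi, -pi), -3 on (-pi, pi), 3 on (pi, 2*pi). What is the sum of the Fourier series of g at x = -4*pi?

x = -4*pi differs from x = 0 by -1 full period(s), and the series is 4*pi-periodic.
g is continuous at x = 0 with value -3, so the series converges to -3 there.

-3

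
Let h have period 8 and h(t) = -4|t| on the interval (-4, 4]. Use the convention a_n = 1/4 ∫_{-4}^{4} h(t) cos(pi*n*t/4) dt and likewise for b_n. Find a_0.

a_0 = 1/4 ∫_{-4}^{4} h(t) dt = 1/4 · (-64) = -16.

-16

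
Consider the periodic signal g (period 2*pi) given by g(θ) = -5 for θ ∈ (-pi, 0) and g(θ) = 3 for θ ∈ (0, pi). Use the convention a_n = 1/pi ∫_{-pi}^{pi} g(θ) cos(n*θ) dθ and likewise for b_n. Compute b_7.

16/(7*pi)

b_7 = 1/pi ∫_{-pi}^{pi} g(θ) sin(7*θ) dθ.
Split the integral at the breakpoints.
Directly, an antiderivative of (-5) sin(7*θ) is 5*cos(7*θ)/7; evaluating from -pi to 0: ∫_{-pi}^{0} (-5) sin(7*θ) dθ = (5/7) - (-5/7) = 10/7.
Directly, an antiderivative of (3) sin(7*θ) is -3*cos(7*θ)/7; evaluating from 0 to pi: ∫_{0}^{pi} (3) sin(7*θ) dθ = (3/7) - (-3/7) = 6/7.
Summing the pieces and multiplying by (1/pi) gives b_7 = 16/(7*pi).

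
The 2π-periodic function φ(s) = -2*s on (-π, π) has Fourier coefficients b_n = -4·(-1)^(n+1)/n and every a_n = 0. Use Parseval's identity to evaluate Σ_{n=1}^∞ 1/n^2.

pi**2/6

Parseval: Σ b_n^2 = (1/π) ∫_{-π}^{π} φ(s)^2 ds = 8*pi**2/3.
Σ b_n^2 = Σ 16/n^2, so Σ 1/n^2 = (8*pi**2/3)/16 = pi**2/6.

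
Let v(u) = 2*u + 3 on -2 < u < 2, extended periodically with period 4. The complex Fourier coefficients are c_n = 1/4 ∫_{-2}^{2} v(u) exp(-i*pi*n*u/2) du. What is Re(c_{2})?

0

Since v is real-valued, Re(c_{2}) = 1/4 ∫_{-2}^{2} v(u) cos(pi*u) du = a_{2}/2.
Integrating by parts (boundary term plus one more integral), an antiderivative of (2*u + 3) cos(pi*u) is 2*u*sin(pi*u)/pi + 3*sin(pi*u)/pi + 2*cos(pi*u)/pi**2; evaluating from -2 to 2: ∫_{-2}^{2} (2*u + 3) cos(pi*u) du = (2/pi**2) - (2/pi**2) = 0.
Hence Re(c_{2}) = (1/4)·(0) = 0.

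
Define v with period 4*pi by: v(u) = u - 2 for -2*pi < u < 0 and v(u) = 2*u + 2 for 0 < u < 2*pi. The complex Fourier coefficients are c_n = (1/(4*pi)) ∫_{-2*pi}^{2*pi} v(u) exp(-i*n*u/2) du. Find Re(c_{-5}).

-2/(25*pi)

Since v is real-valued, Re(c_{-5}) = (1/(4*pi)) ∫_{-2*pi}^{2*pi} v(u) cos(-5*u/2) du = a_{5}/2.
Split the integral at the breakpoints.
Integrating by parts (boundary term plus one more integral), an antiderivative of (u - 2) cos(-5*u/2) is 2*u*sin(5*u/2)/5 - 4*sin(5*u/2)/5 + 4*cos(5*u/2)/25; evaluating from -2*pi to 0: ∫_{-2*pi}^{0} (u - 2) cos(-5*u/2) du = (4/25) - (-4/25) = 8/25.
Integrating by parts (boundary term plus one more integral), an antiderivative of (2*u + 2) cos(-5*u/2) is 4*u*sin(5*u/2)/5 + 4*sin(5*u/2)/5 + 8*cos(5*u/2)/25; evaluating from 0 to 2*pi: ∫_{0}^{2*pi} (2*u + 2) cos(-5*u/2) du = (-8/25) - (8/25) = -16/25.
So ∫_{-2*pi}^{2*pi} v(u) cos(-5*u/2) du = -8/25.
Hence Re(c_{-5}) = (1/(4*pi))·(-8/25) = -2/(25*pi).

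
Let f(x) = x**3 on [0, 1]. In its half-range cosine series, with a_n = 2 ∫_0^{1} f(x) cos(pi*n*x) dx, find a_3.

2*(4 - 9*pi**2)/(27*pi**4)

a_3 = 2 ∫_0^{1} (x**3) cos(3*pi*x) dx.
Integrating by parts three times (tabular method), an antiderivative of (x**3) cos(3*pi*x) is x**3*sin(3*pi*x)/(3*pi) + x**2*cos(3*pi*x)/(3*pi**2) - 2*x*sin(3*pi*x)/(9*pi**3) - 2*cos(3*pi*x)/(27*pi**4); evaluating from 0 to 1: ∫_{0}^{1} (x**3) cos(3*pi*x) dx = ((2 - 9*pi**2)/(27*pi**4)) - (-2/(27*pi**4)) = (4 - 9*pi**2)/(27*pi**4).
Hence a_3 = 2·((4 - 9*pi**2)/(27*pi**4)) = 2*(4 - 9*pi**2)/(27*pi**4).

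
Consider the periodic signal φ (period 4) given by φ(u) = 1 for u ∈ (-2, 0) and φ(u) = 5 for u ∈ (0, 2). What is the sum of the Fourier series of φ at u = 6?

3

u = 6 differs from u = -2 by 2 full period(s), and the series is 4-periodic.
At u = -2 the one-sided limits are φ(-2^-) = 5 and φ(-2^+) = 1.
By Dirichlet's theorem the series converges to their average, [(5) + (1)]/2 = 3.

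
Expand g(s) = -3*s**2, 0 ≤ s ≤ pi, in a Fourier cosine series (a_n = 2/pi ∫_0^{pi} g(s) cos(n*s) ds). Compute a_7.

12/49

a_7 = 2/pi ∫_0^{pi} (-3*s**2) cos(7*s) ds.
Integrating by parts twice (tabular method), an antiderivative of (-3*s**2) cos(7*s) is -3*s**2*sin(7*s)/7 - 6*s*cos(7*s)/49 + 6*sin(7*s)/343; evaluating from 0 to pi: ∫_{0}^{pi} (-3*s**2) cos(7*s) ds = (6*pi/49) - (0) = 6*pi/49.
Hence a_7 = (2/pi)·(6*pi/49) = 12/49.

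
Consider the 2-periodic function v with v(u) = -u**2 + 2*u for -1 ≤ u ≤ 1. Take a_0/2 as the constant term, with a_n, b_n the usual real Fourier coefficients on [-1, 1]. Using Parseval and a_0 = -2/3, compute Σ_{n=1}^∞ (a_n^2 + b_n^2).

128/45

Parseval: a_0^2/2 + Σ_{n≥1} (a_n^2+b_n^2) = ∫_{-1}^{1} v(u)^2 du = 46/15.
Subtract a_0^2/2 = 2/9: Σ (a_n^2+b_n^2) = 128/45.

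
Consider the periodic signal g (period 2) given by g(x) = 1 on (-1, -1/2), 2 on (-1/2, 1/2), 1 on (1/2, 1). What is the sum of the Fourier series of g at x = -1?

g is continuous at x = -1 with value 1, so the series converges to 1 there.

1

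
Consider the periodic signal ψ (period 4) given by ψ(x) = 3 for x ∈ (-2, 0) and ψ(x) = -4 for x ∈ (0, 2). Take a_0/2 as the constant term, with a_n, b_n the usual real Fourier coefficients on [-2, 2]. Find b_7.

-2/pi

b_7 = 1/2 ∫_{-2}^{2} ψ(x) sin(7*pi*x/2) dx.
Split the integral at the breakpoints.
Directly, an antiderivative of (3) sin(7*pi*x/2) is -6*cos(7*pi*x/2)/(7*pi); evaluating from -2 to 0: ∫_{-2}^{0} (3) sin(7*pi*x/2) dx = (-6/(7*pi)) - (6/(7*pi)) = -12/(7*pi).
Directly, an antiderivative of (-4) sin(7*pi*x/2) is 8*cos(7*pi*x/2)/(7*pi); evaluating from 0 to 2: ∫_{0}^{2} (-4) sin(7*pi*x/2) dx = (-8/(7*pi)) - (8/(7*pi)) = -16/(7*pi).
Summing the pieces and multiplying by (1/2) gives b_7 = -2/pi.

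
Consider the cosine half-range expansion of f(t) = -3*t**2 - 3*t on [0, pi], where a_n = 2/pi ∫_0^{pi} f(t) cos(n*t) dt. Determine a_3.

a_3 = 2/pi ∫_0^{pi} (-3*t**2 - 3*t) cos(3*t) dt.
Integrating by parts twice (tabular method), an antiderivative of (-3*t**2 - 3*t) cos(3*t) is -t**2*sin(3*t) - t*sin(3*t) - 2*t*cos(3*t)/3 + 2*sin(3*t)/9 - cos(3*t)/3; evaluating from 0 to pi: ∫_{0}^{pi} (-3*t**2 - 3*t) cos(3*t) dt = (1/3 + 2*pi/3) - (-1/3) = 2/3 + 2*pi/3.
Hence a_3 = (2/pi)·(2/3 + 2*pi/3) = 4*(1 + pi)/(3*pi).

4*(1 + pi)/(3*pi)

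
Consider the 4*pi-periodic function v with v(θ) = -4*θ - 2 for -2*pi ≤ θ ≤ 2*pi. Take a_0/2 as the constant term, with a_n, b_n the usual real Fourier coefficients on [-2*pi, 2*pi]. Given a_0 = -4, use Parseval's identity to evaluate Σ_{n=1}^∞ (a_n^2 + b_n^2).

Parseval: a_0^2/2 + Σ_{n≥1} (a_n^2+b_n^2) = (1/(2*pi)) ∫_{-2*pi}^{2*pi} v(θ)^2 dθ = 8 + 128*pi**2/3.
Subtract a_0^2/2 = 8: Σ (a_n^2+b_n^2) = 128*pi**2/3.

128*pi**2/3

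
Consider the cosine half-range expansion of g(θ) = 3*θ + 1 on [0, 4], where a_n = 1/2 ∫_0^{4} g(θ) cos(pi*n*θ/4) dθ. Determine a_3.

a_3 = 1/2 ∫_0^{4} (3*θ + 1) cos(3*pi*θ/4) dθ.
Integrating by parts (boundary term plus one more integral), an antiderivative of (3*θ + 1) cos(3*pi*θ/4) is 4*θ*sin(3*pi*θ/4)/pi + 4*sin(3*pi*θ/4)/(3*pi) + 16*cos(3*pi*θ/4)/(3*pi**2); evaluating from 0 to 4: ∫_{0}^{4} (3*θ + 1) cos(3*pi*θ/4) dθ = (-16/(3*pi**2)) - (16/(3*pi**2)) = -32/(3*pi**2).
Hence a_3 = (1/2)·(-32/(3*pi**2)) = -16/(3*pi**2).

-16/(3*pi**2)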